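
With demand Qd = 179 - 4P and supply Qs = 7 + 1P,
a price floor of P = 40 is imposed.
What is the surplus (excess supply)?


At P = 40:
Qd = 179 - 4*40 = 19
Qs = 7 + 1*40 = 47
Surplus = Qs - Qd = 47 - 19 = 28

28


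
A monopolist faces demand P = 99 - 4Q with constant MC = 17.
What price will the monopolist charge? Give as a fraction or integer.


MR = 99 - 8Q
Set MR = MC: 99 - 8Q = 17
Q* = 41/4
Substitute into demand:
P* = 99 - 4*41/4 = 58

58


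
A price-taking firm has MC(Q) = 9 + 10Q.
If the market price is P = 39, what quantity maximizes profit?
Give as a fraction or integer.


In perfect competition, profit is maximized where P = MC.
39 = 9 + 10Q
30 = 10Q
Q* = 30/10 = 3

3


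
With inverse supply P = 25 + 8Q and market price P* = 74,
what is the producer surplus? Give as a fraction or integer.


Minimum supply price (at Q=0): P_min = 25
Quantity supplied at P* = 74:
Q* = (74 - 25)/8 = 49/8
PS = (1/2) * Q* * (P* - P_min)
PS = (1/2) * 49/8 * (74 - 25)
PS = (1/2) * 49/8 * 49 = 2401/16

2401/16


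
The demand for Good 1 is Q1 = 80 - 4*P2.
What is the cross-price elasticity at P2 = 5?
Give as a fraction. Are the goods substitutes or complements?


dQ1/dP2 = -4
At P2 = 5: Q1 = 80 - 4*5 = 60
Exy = (dQ1/dP2)(P2/Q1) = -4 * 5 / 60 = -1/3
Since Exy < 0, the goods are complements.

-1/3 (complements)


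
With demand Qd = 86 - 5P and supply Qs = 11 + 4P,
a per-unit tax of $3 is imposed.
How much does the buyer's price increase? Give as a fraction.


With a per-unit tax, the buyer's price increase depends on relative slopes.
Supply slope: d = 4, Demand slope: b = 5
Buyer's price increase = d * tax / (b + d)
= 4 * 3 / (5 + 4)
= 12 / 9 = 4/3

4/3


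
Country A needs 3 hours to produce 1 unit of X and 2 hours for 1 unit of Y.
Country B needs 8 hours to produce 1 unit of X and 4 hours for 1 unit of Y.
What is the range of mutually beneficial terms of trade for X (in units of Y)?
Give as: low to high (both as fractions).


Opportunity cost of X for Country A = hours_X / hours_Y = 3/2 = 3/2 units of Y
Opportunity cost of X for Country B = hours_X / hours_Y = 8/4 = 2 units of Y
Terms of trade must be between the two opportunity costs.
Range: 3/2 to 2

3/2 to 2


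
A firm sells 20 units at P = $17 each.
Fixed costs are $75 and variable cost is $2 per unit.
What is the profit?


Total Revenue = P * Q = 17 * 20 = $340
Total Cost = FC + VC*Q = 75 + 2*20 = $115
Profit = TR - TC = 340 - 115 = $225

$225


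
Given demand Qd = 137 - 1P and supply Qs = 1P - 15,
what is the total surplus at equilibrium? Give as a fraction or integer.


Find equilibrium: 137 - 1P = 1P - 15
137 + 15 = 2P
P* = 152/2 = 76
Q* = 1*76 - 15 = 61
Inverse demand: P = 137 - Q/1, so P_max = 137
Inverse supply: P = 15 + Q/1, so P_min = 15
CS = (1/2) * 61 * (137 - 76) = 3721/2
PS = (1/2) * 61 * (76 - 15) = 3721/2
TS = CS + PS = 3721/2 + 3721/2 = 3721

3721


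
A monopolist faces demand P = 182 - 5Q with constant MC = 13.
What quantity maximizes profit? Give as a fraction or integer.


TR = P*Q = (182 - 5Q)Q = 182Q - 5Q^2
MR = dTR/dQ = 182 - 10Q
Set MR = MC:
182 - 10Q = 13
169 = 10Q
Q* = 169/10 = 169/10

169/10


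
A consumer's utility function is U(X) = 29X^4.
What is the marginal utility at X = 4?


MU = dU/dX = 29*4*X^(4-1)
MU = 116*X^3
At X = 4:
MU = 116 * 4^3
MU = 116 * 64 = 7424

7424


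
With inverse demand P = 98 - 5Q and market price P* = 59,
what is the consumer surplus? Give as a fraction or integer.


Maximum willingness to pay (at Q=0): P_max = 98
Quantity demanded at P* = 59:
Q* = (98 - 59)/5 = 39/5
CS = (1/2) * Q* * (P_max - P*)
CS = (1/2) * 39/5 * (98 - 59)
CS = (1/2) * 39/5 * 39 = 1521/10

1521/10


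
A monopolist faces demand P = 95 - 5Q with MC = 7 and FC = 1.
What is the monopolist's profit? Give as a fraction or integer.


MR = MC: 95 - 10Q = 7
Q* = 44/5
P* = 95 - 5*44/5 = 51
Profit = (P* - MC)*Q* - FC
= (51 - 7)*44/5 - 1
= 44*44/5 - 1
= 1936/5 - 1 = 1931/5

1931/5


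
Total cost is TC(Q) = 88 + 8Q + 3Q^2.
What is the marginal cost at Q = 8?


MC = dTC/dQ = 8 + 2*3*Q
At Q = 8:
MC = 8 + 6*8
MC = 8 + 48 = 56

56


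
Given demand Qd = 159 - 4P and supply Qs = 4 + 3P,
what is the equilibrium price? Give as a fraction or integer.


At equilibrium, Qd = Qs.
159 - 4P = 4 + 3P
159 - 4 = 4P + 3P
155 = 7P
P* = 155/7 = 155/7

155/7


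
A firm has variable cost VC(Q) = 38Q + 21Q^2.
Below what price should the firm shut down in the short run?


AVC(Q) = VC(Q)/Q = 38 + 21Q
AVC is increasing in Q, so minimum AVC is at Q -> 0+.
Min AVC = 38
The firm should shut down if P < 38.

38


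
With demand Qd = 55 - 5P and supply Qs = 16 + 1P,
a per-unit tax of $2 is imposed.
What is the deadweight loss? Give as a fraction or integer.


Pre-tax equilibrium quantity: Q* = 45/2
Post-tax equilibrium quantity: Q_tax = 125/6
Reduction in quantity: Q* - Q_tax = 5/3
DWL = (1/2) * tax * (Q* - Q_tax)
DWL = (1/2) * 2 * 5/3 = 5/3

5/3


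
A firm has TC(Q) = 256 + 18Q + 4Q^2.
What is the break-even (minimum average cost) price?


AC(Q) = 256/Q + 18 + 4Q
To minimize: dAC/dQ = -256/Q^2 + 4 = 0
Q^2 = 256/4 = 64
Q* = 8
Min AC = 256/8 + 18 + 4*8
Min AC = 32 + 18 + 32 = 82

82


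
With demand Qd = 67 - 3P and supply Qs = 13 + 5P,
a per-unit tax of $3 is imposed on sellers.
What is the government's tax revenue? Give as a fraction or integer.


With tax on sellers, new supply: Qs' = 13 + 5(P - 3)
= 5P - 2
New equilibrium quantity:
Q_new = 329/8
Tax revenue = tax * Q_new = 3 * 329/8 = 987/8

987/8


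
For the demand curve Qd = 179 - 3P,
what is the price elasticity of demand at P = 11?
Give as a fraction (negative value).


dQ/dP = -3
At P = 11: Q = 179 - 3*11 = 146
E = (dQ/dP)(P/Q) = (-3)(11/146) = -33/146

-33/146


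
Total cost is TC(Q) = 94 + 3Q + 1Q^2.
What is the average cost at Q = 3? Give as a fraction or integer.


TC(3) = 94 + 3*3 + 1*3^2
TC(3) = 94 + 9 + 9 = 112
AC = TC/Q = 112/3 = 112/3

112/3


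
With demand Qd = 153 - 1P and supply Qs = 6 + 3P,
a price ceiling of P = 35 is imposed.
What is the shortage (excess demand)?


At P = 35:
Qd = 153 - 1*35 = 118
Qs = 6 + 3*35 = 111
Shortage = Qd - Qs = 118 - 111 = 7

7


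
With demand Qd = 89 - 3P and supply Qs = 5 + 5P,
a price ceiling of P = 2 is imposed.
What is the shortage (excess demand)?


At P = 2:
Qd = 89 - 3*2 = 83
Qs = 5 + 5*2 = 15
Shortage = Qd - Qs = 83 - 15 = 68

68


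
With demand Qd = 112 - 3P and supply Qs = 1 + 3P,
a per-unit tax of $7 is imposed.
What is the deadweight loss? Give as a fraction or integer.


Pre-tax equilibrium quantity: Q* = 113/2
Post-tax equilibrium quantity: Q_tax = 46
Reduction in quantity: Q* - Q_tax = 21/2
DWL = (1/2) * tax * (Q* - Q_tax)
DWL = (1/2) * 7 * 21/2 = 147/4

147/4


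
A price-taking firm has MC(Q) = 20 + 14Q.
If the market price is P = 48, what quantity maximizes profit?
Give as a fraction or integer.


In perfect competition, profit is maximized where P = MC.
48 = 20 + 14Q
28 = 14Q
Q* = 28/14 = 2

2


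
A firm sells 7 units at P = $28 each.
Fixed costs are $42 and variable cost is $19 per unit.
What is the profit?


Total Revenue = P * Q = 28 * 7 = $196
Total Cost = FC + VC*Q = 42 + 19*7 = $175
Profit = TR - TC = 196 - 175 = $21

$21


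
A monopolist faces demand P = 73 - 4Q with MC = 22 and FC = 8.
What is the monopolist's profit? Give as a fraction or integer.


MR = MC: 73 - 8Q = 22
Q* = 51/8
P* = 73 - 4*51/8 = 95/2
Profit = (P* - MC)*Q* - FC
= (95/2 - 22)*51/8 - 8
= 51/2*51/8 - 8
= 2601/16 - 8 = 2473/16

2473/16


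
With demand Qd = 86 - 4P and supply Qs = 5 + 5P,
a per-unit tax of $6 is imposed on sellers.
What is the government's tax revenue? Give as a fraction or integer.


With tax on sellers, new supply: Qs' = 5 + 5(P - 6)
= 5P - 25
New equilibrium quantity:
Q_new = 110/3
Tax revenue = tax * Q_new = 6 * 110/3 = 220

220


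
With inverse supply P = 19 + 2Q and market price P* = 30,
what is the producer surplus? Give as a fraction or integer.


Minimum supply price (at Q=0): P_min = 19
Quantity supplied at P* = 30:
Q* = (30 - 19)/2 = 11/2
PS = (1/2) * Q* * (P* - P_min)
PS = (1/2) * 11/2 * (30 - 19)
PS = (1/2) * 11/2 * 11 = 121/4

121/4


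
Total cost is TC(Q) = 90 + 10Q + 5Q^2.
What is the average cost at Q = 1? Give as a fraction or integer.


TC(1) = 90 + 10*1 + 5*1^2
TC(1) = 90 + 10 + 5 = 105
AC = TC/Q = 105/1 = 105

105


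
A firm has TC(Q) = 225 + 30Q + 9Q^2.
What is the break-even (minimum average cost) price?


AC(Q) = 225/Q + 30 + 9Q
To minimize: dAC/dQ = -225/Q^2 + 9 = 0
Q^2 = 225/9 = 25
Q* = 5
Min AC = 225/5 + 30 + 9*5
Min AC = 45 + 30 + 45 = 120

120


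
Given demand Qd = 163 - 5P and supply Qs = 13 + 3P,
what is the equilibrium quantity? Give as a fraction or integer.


First find equilibrium price:
163 - 5P = 13 + 3P
P* = 150/8 = 75/4
Then substitute into demand:
Q* = 163 - 5 * 75/4 = 277/4

277/4


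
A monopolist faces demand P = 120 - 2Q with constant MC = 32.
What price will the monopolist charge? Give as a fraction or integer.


MR = 120 - 4Q
Set MR = MC: 120 - 4Q = 32
Q* = 22
Substitute into demand:
P* = 120 - 2*22 = 76

76


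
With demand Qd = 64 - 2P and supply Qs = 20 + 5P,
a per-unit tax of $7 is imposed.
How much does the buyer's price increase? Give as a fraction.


With a per-unit tax, the buyer's price increase depends on relative slopes.
Supply slope: d = 5, Demand slope: b = 2
Buyer's price increase = d * tax / (b + d)
= 5 * 7 / (2 + 5)
= 35 / 7 = 5

5


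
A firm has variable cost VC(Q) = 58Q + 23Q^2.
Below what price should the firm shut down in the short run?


AVC(Q) = VC(Q)/Q = 58 + 23Q
AVC is increasing in Q, so minimum AVC is at Q -> 0+.
Min AVC = 58
The firm should shut down if P < 58.

58


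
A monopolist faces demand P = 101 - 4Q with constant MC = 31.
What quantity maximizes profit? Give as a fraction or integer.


TR = P*Q = (101 - 4Q)Q = 101Q - 4Q^2
MR = dTR/dQ = 101 - 8Q
Set MR = MC:
101 - 8Q = 31
70 = 8Q
Q* = 70/8 = 35/4

35/4


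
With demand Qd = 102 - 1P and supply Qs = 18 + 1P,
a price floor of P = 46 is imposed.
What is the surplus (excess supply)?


At P = 46:
Qd = 102 - 1*46 = 56
Qs = 18 + 1*46 = 64
Surplus = Qs - Qd = 64 - 56 = 8

8


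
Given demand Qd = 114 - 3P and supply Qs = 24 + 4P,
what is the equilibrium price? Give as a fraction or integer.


At equilibrium, Qd = Qs.
114 - 3P = 24 + 4P
114 - 24 = 3P + 4P
90 = 7P
P* = 90/7 = 90/7

90/7


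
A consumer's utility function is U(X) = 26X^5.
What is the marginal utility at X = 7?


MU = dU/dX = 26*5*X^(5-1)
MU = 130*X^4
At X = 7:
MU = 130 * 7^4
MU = 130 * 2401 = 312130

312130


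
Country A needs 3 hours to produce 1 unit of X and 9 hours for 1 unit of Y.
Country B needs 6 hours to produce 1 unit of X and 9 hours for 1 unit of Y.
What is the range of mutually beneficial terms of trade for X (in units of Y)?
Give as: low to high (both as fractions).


Opportunity cost of X for Country A = hours_X / hours_Y = 3/9 = 1/3 units of Y
Opportunity cost of X for Country B = hours_X / hours_Y = 6/9 = 2/3 units of Y
Terms of trade must be between the two opportunity costs.
Range: 1/3 to 2/3

1/3 to 2/3


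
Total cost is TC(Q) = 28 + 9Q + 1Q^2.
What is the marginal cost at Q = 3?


MC = dTC/dQ = 9 + 2*1*Q
At Q = 3:
MC = 9 + 2*3
MC = 9 + 6 = 15

15


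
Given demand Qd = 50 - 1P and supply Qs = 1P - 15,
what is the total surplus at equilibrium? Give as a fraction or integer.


Find equilibrium: 50 - 1P = 1P - 15
50 + 15 = 2P
P* = 65/2 = 65/2
Q* = 1*65/2 - 15 = 35/2
Inverse demand: P = 50 - Q/1, so P_max = 50
Inverse supply: P = 15 + Q/1, so P_min = 15
CS = (1/2) * 35/2 * (50 - 65/2) = 1225/8
PS = (1/2) * 35/2 * (65/2 - 15) = 1225/8
TS = CS + PS = 1225/8 + 1225/8 = 1225/4

1225/4


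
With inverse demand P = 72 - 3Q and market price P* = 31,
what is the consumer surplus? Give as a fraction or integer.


Maximum willingness to pay (at Q=0): P_max = 72
Quantity demanded at P* = 31:
Q* = (72 - 31)/3 = 41/3
CS = (1/2) * Q* * (P_max - P*)
CS = (1/2) * 41/3 * (72 - 31)
CS = (1/2) * 41/3 * 41 = 1681/6

1681/6


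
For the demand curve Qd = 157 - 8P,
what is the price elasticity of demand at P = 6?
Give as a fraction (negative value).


dQ/dP = -8
At P = 6: Q = 157 - 8*6 = 109
E = (dQ/dP)(P/Q) = (-8)(6/109) = -48/109

-48/109


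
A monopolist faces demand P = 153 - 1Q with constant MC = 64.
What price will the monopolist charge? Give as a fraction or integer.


MR = 153 - 2Q
Set MR = MC: 153 - 2Q = 64
Q* = 89/2
Substitute into demand:
P* = 153 - 1*89/2 = 217/2

217/2


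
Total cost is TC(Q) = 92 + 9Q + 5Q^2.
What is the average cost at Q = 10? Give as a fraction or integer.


TC(10) = 92 + 9*10 + 5*10^2
TC(10) = 92 + 90 + 500 = 682
AC = TC/Q = 682/10 = 341/5

341/5


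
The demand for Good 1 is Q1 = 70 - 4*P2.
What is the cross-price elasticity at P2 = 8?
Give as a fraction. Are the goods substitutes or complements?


dQ1/dP2 = -4
At P2 = 8: Q1 = 70 - 4*8 = 38
Exy = (dQ1/dP2)(P2/Q1) = -4 * 8 / 38 = -16/19
Since Exy < 0, the goods are complements.

-16/19 (complements)


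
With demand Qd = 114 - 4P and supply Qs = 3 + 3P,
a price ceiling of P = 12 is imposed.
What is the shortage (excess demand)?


At P = 12:
Qd = 114 - 4*12 = 66
Qs = 3 + 3*12 = 39
Shortage = Qd - Qs = 66 - 39 = 27

27


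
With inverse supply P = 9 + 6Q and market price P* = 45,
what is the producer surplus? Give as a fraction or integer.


Minimum supply price (at Q=0): P_min = 9
Quantity supplied at P* = 45:
Q* = (45 - 9)/6 = 6
PS = (1/2) * Q* * (P* - P_min)
PS = (1/2) * 6 * (45 - 9)
PS = (1/2) * 6 * 36 = 108

108


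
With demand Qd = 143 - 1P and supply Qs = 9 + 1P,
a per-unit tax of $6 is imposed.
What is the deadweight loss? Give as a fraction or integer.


Pre-tax equilibrium quantity: Q* = 76
Post-tax equilibrium quantity: Q_tax = 73
Reduction in quantity: Q* - Q_tax = 3
DWL = (1/2) * tax * (Q* - Q_tax)
DWL = (1/2) * 6 * 3 = 9

9


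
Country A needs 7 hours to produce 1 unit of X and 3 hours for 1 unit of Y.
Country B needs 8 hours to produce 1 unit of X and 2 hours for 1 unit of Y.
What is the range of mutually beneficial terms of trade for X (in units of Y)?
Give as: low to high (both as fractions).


Opportunity cost of X for Country A = hours_X / hours_Y = 7/3 = 7/3 units of Y
Opportunity cost of X for Country B = hours_X / hours_Y = 8/2 = 4 units of Y
Terms of trade must be between the two opportunity costs.
Range: 7/3 to 4

7/3 to 4


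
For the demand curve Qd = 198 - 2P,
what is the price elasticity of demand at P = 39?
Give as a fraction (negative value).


dQ/dP = -2
At P = 39: Q = 198 - 2*39 = 120
E = (dQ/dP)(P/Q) = (-2)(39/120) = -13/20

-13/20


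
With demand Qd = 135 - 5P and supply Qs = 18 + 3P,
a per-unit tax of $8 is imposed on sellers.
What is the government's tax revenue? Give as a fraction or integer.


With tax on sellers, new supply: Qs' = 18 + 3(P - 8)
= 3P - 6
New equilibrium quantity:
Q_new = 375/8
Tax revenue = tax * Q_new = 8 * 375/8 = 375

375


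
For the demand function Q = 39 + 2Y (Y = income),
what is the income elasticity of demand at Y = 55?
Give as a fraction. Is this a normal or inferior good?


dQ/dY = 2
At Y = 55: Q = 39 + 2*55 = 149
Ey = (dQ/dY)(Y/Q) = 2 * 55 / 149 = 110/149
Since Ey > 0, this is a normal good.

110/149 (normal good)


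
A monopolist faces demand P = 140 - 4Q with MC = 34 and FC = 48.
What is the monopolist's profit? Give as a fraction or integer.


MR = MC: 140 - 8Q = 34
Q* = 53/4
P* = 140 - 4*53/4 = 87
Profit = (P* - MC)*Q* - FC
= (87 - 34)*53/4 - 48
= 53*53/4 - 48
= 2809/4 - 48 = 2617/4

2617/4


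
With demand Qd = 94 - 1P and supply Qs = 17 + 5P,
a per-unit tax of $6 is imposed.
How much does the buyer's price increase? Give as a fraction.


With a per-unit tax, the buyer's price increase depends on relative slopes.
Supply slope: d = 5, Demand slope: b = 1
Buyer's price increase = d * tax / (b + d)
= 5 * 6 / (1 + 5)
= 30 / 6 = 5

5


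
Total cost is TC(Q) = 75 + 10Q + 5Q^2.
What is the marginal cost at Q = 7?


MC = dTC/dQ = 10 + 2*5*Q
At Q = 7:
MC = 10 + 10*7
MC = 10 + 70 = 80

80


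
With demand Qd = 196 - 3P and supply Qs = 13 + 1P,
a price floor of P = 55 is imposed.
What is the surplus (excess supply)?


At P = 55:
Qd = 196 - 3*55 = 31
Qs = 13 + 1*55 = 68
Surplus = Qs - Qd = 68 - 31 = 37

37


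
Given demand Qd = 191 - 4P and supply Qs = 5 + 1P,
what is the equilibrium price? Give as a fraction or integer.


At equilibrium, Qd = Qs.
191 - 4P = 5 + 1P
191 - 5 = 4P + 1P
186 = 5P
P* = 186/5 = 186/5

186/5


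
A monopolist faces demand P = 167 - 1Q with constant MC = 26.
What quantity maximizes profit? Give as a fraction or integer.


TR = P*Q = (167 - 1Q)Q = 167Q - 1Q^2
MR = dTR/dQ = 167 - 2Q
Set MR = MC:
167 - 2Q = 26
141 = 2Q
Q* = 141/2 = 141/2

141/2


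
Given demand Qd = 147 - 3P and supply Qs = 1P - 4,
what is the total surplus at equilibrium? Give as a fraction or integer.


Find equilibrium: 147 - 3P = 1P - 4
147 + 4 = 4P
P* = 151/4 = 151/4
Q* = 1*151/4 - 4 = 135/4
Inverse demand: P = 49 - Q/3, so P_max = 49
Inverse supply: P = 4 + Q/1, so P_min = 4
CS = (1/2) * 135/4 * (49 - 151/4) = 6075/32
PS = (1/2) * 135/4 * (151/4 - 4) = 18225/32
TS = CS + PS = 6075/32 + 18225/32 = 6075/8

6075/8


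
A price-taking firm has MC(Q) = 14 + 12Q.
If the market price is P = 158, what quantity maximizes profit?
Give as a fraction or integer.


In perfect competition, profit is maximized where P = MC.
158 = 14 + 12Q
144 = 12Q
Q* = 144/12 = 12

12


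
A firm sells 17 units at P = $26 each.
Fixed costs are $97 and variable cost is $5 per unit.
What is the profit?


Total Revenue = P * Q = 26 * 17 = $442
Total Cost = FC + VC*Q = 97 + 5*17 = $182
Profit = TR - TC = 442 - 182 = $260

$260


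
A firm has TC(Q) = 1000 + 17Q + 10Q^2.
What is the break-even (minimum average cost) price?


AC(Q) = 1000/Q + 17 + 10Q
To minimize: dAC/dQ = -1000/Q^2 + 10 = 0
Q^2 = 1000/10 = 100
Q* = 10
Min AC = 1000/10 + 17 + 10*10
Min AC = 100 + 17 + 100 = 217

217


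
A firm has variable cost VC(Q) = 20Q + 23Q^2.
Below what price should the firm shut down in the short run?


AVC(Q) = VC(Q)/Q = 20 + 23Q
AVC is increasing in Q, so minimum AVC is at Q -> 0+.
Min AVC = 20
The firm should shut down if P < 20.

20


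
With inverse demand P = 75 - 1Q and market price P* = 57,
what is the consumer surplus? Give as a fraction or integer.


Maximum willingness to pay (at Q=0): P_max = 75
Quantity demanded at P* = 57:
Q* = (75 - 57)/1 = 18
CS = (1/2) * Q* * (P_max - P*)
CS = (1/2) * 18 * (75 - 57)
CS = (1/2) * 18 * 18 = 162

162


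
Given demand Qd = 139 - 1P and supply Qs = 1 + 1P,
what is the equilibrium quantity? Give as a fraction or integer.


First find equilibrium price:
139 - 1P = 1 + 1P
P* = 138/2 = 69
Then substitute into demand:
Q* = 139 - 1 * 69 = 70

70


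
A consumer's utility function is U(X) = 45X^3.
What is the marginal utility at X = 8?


MU = dU/dX = 45*3*X^(3-1)
MU = 135*X^2
At X = 8:
MU = 135 * 8^2
MU = 135 * 64 = 8640

8640


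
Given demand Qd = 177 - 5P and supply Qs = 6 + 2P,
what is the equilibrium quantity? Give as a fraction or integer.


First find equilibrium price:
177 - 5P = 6 + 2P
P* = 171/7 = 171/7
Then substitute into demand:
Q* = 177 - 5 * 171/7 = 384/7

384/7


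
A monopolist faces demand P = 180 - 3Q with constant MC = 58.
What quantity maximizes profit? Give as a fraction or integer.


TR = P*Q = (180 - 3Q)Q = 180Q - 3Q^2
MR = dTR/dQ = 180 - 6Q
Set MR = MC:
180 - 6Q = 58
122 = 6Q
Q* = 122/6 = 61/3

61/3


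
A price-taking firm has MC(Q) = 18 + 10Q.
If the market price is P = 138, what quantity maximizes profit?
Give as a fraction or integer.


In perfect competition, profit is maximized where P = MC.
138 = 18 + 10Q
120 = 10Q
Q* = 120/10 = 12

12


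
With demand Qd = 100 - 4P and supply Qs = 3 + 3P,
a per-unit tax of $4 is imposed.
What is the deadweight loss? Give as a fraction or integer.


Pre-tax equilibrium quantity: Q* = 312/7
Post-tax equilibrium quantity: Q_tax = 264/7
Reduction in quantity: Q* - Q_tax = 48/7
DWL = (1/2) * tax * (Q* - Q_tax)
DWL = (1/2) * 4 * 48/7 = 96/7

96/7


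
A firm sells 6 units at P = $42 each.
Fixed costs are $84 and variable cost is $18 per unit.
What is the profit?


Total Revenue = P * Q = 42 * 6 = $252
Total Cost = FC + VC*Q = 84 + 18*6 = $192
Profit = TR - TC = 252 - 192 = $60

$60


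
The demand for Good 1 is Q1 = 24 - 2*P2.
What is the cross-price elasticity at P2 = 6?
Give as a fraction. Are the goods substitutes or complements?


dQ1/dP2 = -2
At P2 = 6: Q1 = 24 - 2*6 = 12
Exy = (dQ1/dP2)(P2/Q1) = -2 * 6 / 12 = -1
Since Exy < 0, the goods are complements.

-1 (complements)


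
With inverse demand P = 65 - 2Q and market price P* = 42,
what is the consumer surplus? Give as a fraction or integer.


Maximum willingness to pay (at Q=0): P_max = 65
Quantity demanded at P* = 42:
Q* = (65 - 42)/2 = 23/2
CS = (1/2) * Q* * (P_max - P*)
CS = (1/2) * 23/2 * (65 - 42)
CS = (1/2) * 23/2 * 23 = 529/4

529/4


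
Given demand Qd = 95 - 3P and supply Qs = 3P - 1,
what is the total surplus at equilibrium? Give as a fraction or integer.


Find equilibrium: 95 - 3P = 3P - 1
95 + 1 = 6P
P* = 96/6 = 16
Q* = 3*16 - 1 = 47
Inverse demand: P = 95/3 - Q/3, so P_max = 95/3
Inverse supply: P = 1/3 + Q/3, so P_min = 1/3
CS = (1/2) * 47 * (95/3 - 16) = 2209/6
PS = (1/2) * 47 * (16 - 1/3) = 2209/6
TS = CS + PS = 2209/6 + 2209/6 = 2209/3

2209/3


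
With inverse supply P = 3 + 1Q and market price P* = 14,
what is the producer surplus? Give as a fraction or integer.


Minimum supply price (at Q=0): P_min = 3
Quantity supplied at P* = 14:
Q* = (14 - 3)/1 = 11
PS = (1/2) * Q* * (P* - P_min)
PS = (1/2) * 11 * (14 - 3)
PS = (1/2) * 11 * 11 = 121/2

121/2


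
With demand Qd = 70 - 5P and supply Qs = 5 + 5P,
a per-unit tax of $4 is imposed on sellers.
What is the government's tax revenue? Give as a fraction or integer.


With tax on sellers, new supply: Qs' = 5 + 5(P - 4)
= 5P - 15
New equilibrium quantity:
Q_new = 55/2
Tax revenue = tax * Q_new = 4 * 55/2 = 110

110


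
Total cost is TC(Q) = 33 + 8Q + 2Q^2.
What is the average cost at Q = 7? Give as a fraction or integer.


TC(7) = 33 + 8*7 + 2*7^2
TC(7) = 33 + 56 + 98 = 187
AC = TC/Q = 187/7 = 187/7

187/7


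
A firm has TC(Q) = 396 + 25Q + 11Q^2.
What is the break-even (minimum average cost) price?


AC(Q) = 396/Q + 25 + 11Q
To minimize: dAC/dQ = -396/Q^2 + 11 = 0
Q^2 = 396/11 = 36
Q* = 6
Min AC = 396/6 + 25 + 11*6
Min AC = 66 + 25 + 66 = 157

157


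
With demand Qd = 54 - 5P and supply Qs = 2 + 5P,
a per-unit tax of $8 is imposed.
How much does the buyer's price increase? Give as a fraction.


With a per-unit tax, the buyer's price increase depends on relative slopes.
Supply slope: d = 5, Demand slope: b = 5
Buyer's price increase = d * tax / (b + d)
= 5 * 8 / (5 + 5)
= 40 / 10 = 4

4


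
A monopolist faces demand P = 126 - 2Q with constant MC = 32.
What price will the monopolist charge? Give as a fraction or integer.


MR = 126 - 4Q
Set MR = MC: 126 - 4Q = 32
Q* = 47/2
Substitute into demand:
P* = 126 - 2*47/2 = 79

79


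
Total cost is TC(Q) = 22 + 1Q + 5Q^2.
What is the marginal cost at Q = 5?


MC = dTC/dQ = 1 + 2*5*Q
At Q = 5:
MC = 1 + 10*5
MC = 1 + 50 = 51

51


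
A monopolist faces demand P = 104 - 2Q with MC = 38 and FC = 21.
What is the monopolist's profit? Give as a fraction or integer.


MR = MC: 104 - 4Q = 38
Q* = 33/2
P* = 104 - 2*33/2 = 71
Profit = (P* - MC)*Q* - FC
= (71 - 38)*33/2 - 21
= 33*33/2 - 21
= 1089/2 - 21 = 1047/2

1047/2


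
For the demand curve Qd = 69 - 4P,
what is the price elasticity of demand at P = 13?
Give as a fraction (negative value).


dQ/dP = -4
At P = 13: Q = 69 - 4*13 = 17
E = (dQ/dP)(P/Q) = (-4)(13/17) = -52/17

-52/17


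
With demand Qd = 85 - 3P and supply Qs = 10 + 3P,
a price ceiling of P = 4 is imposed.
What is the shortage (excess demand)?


At P = 4:
Qd = 85 - 3*4 = 73
Qs = 10 + 3*4 = 22
Shortage = Qd - Qs = 73 - 22 = 51

51


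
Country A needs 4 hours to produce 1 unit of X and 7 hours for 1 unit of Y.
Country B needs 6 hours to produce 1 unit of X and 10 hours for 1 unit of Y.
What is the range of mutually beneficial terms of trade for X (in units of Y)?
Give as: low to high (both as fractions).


Opportunity cost of X for Country A = hours_X / hours_Y = 4/7 = 4/7 units of Y
Opportunity cost of X for Country B = hours_X / hours_Y = 6/10 = 3/5 units of Y
Terms of trade must be between the two opportunity costs.
Range: 4/7 to 3/5

4/7 to 3/5


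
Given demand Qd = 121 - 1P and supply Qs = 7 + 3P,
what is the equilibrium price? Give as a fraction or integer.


At equilibrium, Qd = Qs.
121 - 1P = 7 + 3P
121 - 7 = 1P + 3P
114 = 4P
P* = 114/4 = 57/2

57/2


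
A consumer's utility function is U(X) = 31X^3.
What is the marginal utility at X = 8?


MU = dU/dX = 31*3*X^(3-1)
MU = 93*X^2
At X = 8:
MU = 93 * 8^2
MU = 93 * 64 = 5952

5952


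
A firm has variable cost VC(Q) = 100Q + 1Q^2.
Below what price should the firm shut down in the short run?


AVC(Q) = VC(Q)/Q = 100 + 1Q
AVC is increasing in Q, so minimum AVC is at Q -> 0+.
Min AVC = 100
The firm should shut down if P < 100.

100


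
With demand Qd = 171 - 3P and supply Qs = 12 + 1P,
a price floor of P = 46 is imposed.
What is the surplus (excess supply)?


At P = 46:
Qd = 171 - 3*46 = 33
Qs = 12 + 1*46 = 58
Surplus = Qs - Qd = 58 - 33 = 25

25


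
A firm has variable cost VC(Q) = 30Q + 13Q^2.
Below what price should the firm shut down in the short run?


AVC(Q) = VC(Q)/Q = 30 + 13Q
AVC is increasing in Q, so minimum AVC is at Q -> 0+.
Min AVC = 30
The firm should shut down if P < 30.

30


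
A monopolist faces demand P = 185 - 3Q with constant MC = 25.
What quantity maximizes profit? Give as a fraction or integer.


TR = P*Q = (185 - 3Q)Q = 185Q - 3Q^2
MR = dTR/dQ = 185 - 6Q
Set MR = MC:
185 - 6Q = 25
160 = 6Q
Q* = 160/6 = 80/3

80/3


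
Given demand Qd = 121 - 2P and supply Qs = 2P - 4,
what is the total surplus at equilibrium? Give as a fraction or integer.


Find equilibrium: 121 - 2P = 2P - 4
121 + 4 = 4P
P* = 125/4 = 125/4
Q* = 2*125/4 - 4 = 117/2
Inverse demand: P = 121/2 - Q/2, so P_max = 121/2
Inverse supply: P = 2 + Q/2, so P_min = 2
CS = (1/2) * 117/2 * (121/2 - 125/4) = 13689/16
PS = (1/2) * 117/2 * (125/4 - 2) = 13689/16
TS = CS + PS = 13689/16 + 13689/16 = 13689/8

13689/8


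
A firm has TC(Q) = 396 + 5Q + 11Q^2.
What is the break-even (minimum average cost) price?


AC(Q) = 396/Q + 5 + 11Q
To minimize: dAC/dQ = -396/Q^2 + 11 = 0
Q^2 = 396/11 = 36
Q* = 6
Min AC = 396/6 + 5 + 11*6
Min AC = 66 + 5 + 66 = 137

137


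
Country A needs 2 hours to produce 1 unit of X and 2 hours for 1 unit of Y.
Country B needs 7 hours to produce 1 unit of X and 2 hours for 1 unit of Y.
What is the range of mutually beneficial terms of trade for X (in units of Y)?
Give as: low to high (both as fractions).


Opportunity cost of X for Country A = hours_X / hours_Y = 2/2 = 1 units of Y
Opportunity cost of X for Country B = hours_X / hours_Y = 7/2 = 7/2 units of Y
Terms of trade must be between the two opportunity costs.
Range: 1 to 7/2

1 to 7/2


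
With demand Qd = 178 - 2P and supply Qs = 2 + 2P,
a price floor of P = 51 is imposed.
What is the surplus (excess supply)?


At P = 51:
Qd = 178 - 2*51 = 76
Qs = 2 + 2*51 = 104
Surplus = Qs - Qd = 104 - 76 = 28

28


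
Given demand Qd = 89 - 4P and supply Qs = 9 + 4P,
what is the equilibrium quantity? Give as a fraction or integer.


First find equilibrium price:
89 - 4P = 9 + 4P
P* = 80/8 = 10
Then substitute into demand:
Q* = 89 - 4 * 10 = 49

49


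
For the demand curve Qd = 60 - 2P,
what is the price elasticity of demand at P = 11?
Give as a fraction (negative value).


dQ/dP = -2
At P = 11: Q = 60 - 2*11 = 38
E = (dQ/dP)(P/Q) = (-2)(11/38) = -11/19

-11/19


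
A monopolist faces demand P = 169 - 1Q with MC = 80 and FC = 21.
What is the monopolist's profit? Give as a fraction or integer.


MR = MC: 169 - 2Q = 80
Q* = 89/2
P* = 169 - 1*89/2 = 249/2
Profit = (P* - MC)*Q* - FC
= (249/2 - 80)*89/2 - 21
= 89/2*89/2 - 21
= 7921/4 - 21 = 7837/4

7837/4


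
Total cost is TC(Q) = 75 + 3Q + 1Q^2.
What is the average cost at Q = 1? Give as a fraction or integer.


TC(1) = 75 + 3*1 + 1*1^2
TC(1) = 75 + 3 + 1 = 79
AC = TC/Q = 79/1 = 79

79


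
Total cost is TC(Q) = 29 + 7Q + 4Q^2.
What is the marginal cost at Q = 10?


MC = dTC/dQ = 7 + 2*4*Q
At Q = 10:
MC = 7 + 8*10
MC = 7 + 80 = 87

87


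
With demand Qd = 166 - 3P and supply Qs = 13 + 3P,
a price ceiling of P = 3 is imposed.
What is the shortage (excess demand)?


At P = 3:
Qd = 166 - 3*3 = 157
Qs = 13 + 3*3 = 22
Shortage = Qd - Qs = 157 - 22 = 135

135


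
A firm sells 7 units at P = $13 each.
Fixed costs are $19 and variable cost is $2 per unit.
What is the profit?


Total Revenue = P * Q = 13 * 7 = $91
Total Cost = FC + VC*Q = 19 + 2*7 = $33
Profit = TR - TC = 91 - 33 = $58

$58


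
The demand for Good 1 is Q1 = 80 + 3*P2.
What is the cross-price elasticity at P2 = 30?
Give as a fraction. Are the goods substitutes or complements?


dQ1/dP2 = 3
At P2 = 30: Q1 = 80 + 3*30 = 170
Exy = (dQ1/dP2)(P2/Q1) = 3 * 30 / 170 = 9/17
Since Exy > 0, the goods are substitutes.

9/17 (substitutes)


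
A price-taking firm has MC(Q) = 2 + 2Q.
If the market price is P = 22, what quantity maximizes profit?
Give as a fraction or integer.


In perfect competition, profit is maximized where P = MC.
22 = 2 + 2Q
20 = 2Q
Q* = 20/2 = 10

10


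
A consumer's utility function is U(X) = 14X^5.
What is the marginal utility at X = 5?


MU = dU/dX = 14*5*X^(5-1)
MU = 70*X^4
At X = 5:
MU = 70 * 5^4
MU = 70 * 625 = 43750

43750


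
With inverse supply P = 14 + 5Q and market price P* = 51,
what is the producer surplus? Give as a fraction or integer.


Minimum supply price (at Q=0): P_min = 14
Quantity supplied at P* = 51:
Q* = (51 - 14)/5 = 37/5
PS = (1/2) * Q* * (P* - P_min)
PS = (1/2) * 37/5 * (51 - 14)
PS = (1/2) * 37/5 * 37 = 1369/10

1369/10


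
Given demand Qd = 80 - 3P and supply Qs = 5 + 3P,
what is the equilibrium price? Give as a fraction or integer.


At equilibrium, Qd = Qs.
80 - 3P = 5 + 3P
80 - 5 = 3P + 3P
75 = 6P
P* = 75/6 = 25/2

25/2


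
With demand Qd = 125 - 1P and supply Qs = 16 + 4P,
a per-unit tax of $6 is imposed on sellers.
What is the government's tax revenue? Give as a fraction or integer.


With tax on sellers, new supply: Qs' = 16 + 4(P - 6)
= 4P - 8
New equilibrium quantity:
Q_new = 492/5
Tax revenue = tax * Q_new = 6 * 492/5 = 2952/5

2952/5


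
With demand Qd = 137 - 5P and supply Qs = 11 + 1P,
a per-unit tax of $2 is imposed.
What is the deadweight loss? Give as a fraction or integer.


Pre-tax equilibrium quantity: Q* = 32
Post-tax equilibrium quantity: Q_tax = 91/3
Reduction in quantity: Q* - Q_tax = 5/3
DWL = (1/2) * tax * (Q* - Q_tax)
DWL = (1/2) * 2 * 5/3 = 5/3

5/3


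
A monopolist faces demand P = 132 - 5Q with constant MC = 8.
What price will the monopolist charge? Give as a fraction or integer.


MR = 132 - 10Q
Set MR = MC: 132 - 10Q = 8
Q* = 62/5
Substitute into demand:
P* = 132 - 5*62/5 = 70

70


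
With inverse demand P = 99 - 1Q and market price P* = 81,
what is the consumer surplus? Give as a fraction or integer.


Maximum willingness to pay (at Q=0): P_max = 99
Quantity demanded at P* = 81:
Q* = (99 - 81)/1 = 18
CS = (1/2) * Q* * (P_max - P*)
CS = (1/2) * 18 * (99 - 81)
CS = (1/2) * 18 * 18 = 162

162


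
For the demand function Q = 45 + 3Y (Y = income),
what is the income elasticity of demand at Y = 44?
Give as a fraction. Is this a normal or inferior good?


dQ/dY = 3
At Y = 44: Q = 45 + 3*44 = 177
Ey = (dQ/dY)(Y/Q) = 3 * 44 / 177 = 44/59
Since Ey > 0, this is a normal good.

44/59 (normal good)


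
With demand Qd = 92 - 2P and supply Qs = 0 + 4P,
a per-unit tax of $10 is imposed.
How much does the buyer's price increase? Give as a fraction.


With a per-unit tax, the buyer's price increase depends on relative slopes.
Supply slope: d = 4, Demand slope: b = 2
Buyer's price increase = d * tax / (b + d)
= 4 * 10 / (2 + 4)
= 40 / 6 = 20/3

20/3


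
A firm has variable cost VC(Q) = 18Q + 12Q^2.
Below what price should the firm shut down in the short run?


AVC(Q) = VC(Q)/Q = 18 + 12Q
AVC is increasing in Q, so minimum AVC is at Q -> 0+.
Min AVC = 18
The firm should shut down if P < 18.

18


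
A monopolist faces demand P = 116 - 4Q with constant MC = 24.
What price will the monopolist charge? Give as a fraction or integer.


MR = 116 - 8Q
Set MR = MC: 116 - 8Q = 24
Q* = 23/2
Substitute into demand:
P* = 116 - 4*23/2 = 70

70


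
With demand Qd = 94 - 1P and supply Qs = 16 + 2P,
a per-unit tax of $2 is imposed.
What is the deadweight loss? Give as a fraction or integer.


Pre-tax equilibrium quantity: Q* = 68
Post-tax equilibrium quantity: Q_tax = 200/3
Reduction in quantity: Q* - Q_tax = 4/3
DWL = (1/2) * tax * (Q* - Q_tax)
DWL = (1/2) * 2 * 4/3 = 4/3

4/3


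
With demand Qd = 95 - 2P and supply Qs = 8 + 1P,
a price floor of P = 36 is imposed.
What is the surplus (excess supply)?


At P = 36:
Qd = 95 - 2*36 = 23
Qs = 8 + 1*36 = 44
Surplus = Qs - Qd = 44 - 23 = 21

21


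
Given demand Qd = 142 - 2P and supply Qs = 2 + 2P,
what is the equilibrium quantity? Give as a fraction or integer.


First find equilibrium price:
142 - 2P = 2 + 2P
P* = 140/4 = 35
Then substitute into demand:
Q* = 142 - 2 * 35 = 72

72


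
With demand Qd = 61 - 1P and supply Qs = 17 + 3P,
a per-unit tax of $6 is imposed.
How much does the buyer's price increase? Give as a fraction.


With a per-unit tax, the buyer's price increase depends on relative slopes.
Supply slope: d = 3, Demand slope: b = 1
Buyer's price increase = d * tax / (b + d)
= 3 * 6 / (1 + 3)
= 18 / 4 = 9/2

9/2


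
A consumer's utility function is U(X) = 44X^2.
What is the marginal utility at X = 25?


MU = dU/dX = 44*2*X^(2-1)
MU = 88*X^1
At X = 25:
MU = 88 * 25^1
MU = 88 * 25 = 2200

2200


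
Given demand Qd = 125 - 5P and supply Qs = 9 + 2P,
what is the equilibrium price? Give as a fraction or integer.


At equilibrium, Qd = Qs.
125 - 5P = 9 + 2P
125 - 9 = 5P + 2P
116 = 7P
P* = 116/7 = 116/7

116/7


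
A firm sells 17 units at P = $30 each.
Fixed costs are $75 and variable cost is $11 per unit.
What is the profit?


Total Revenue = P * Q = 30 * 17 = $510
Total Cost = FC + VC*Q = 75 + 11*17 = $262
Profit = TR - TC = 510 - 262 = $248

$248


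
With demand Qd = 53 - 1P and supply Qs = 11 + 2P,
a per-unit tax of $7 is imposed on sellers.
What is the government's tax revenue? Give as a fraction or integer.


With tax on sellers, new supply: Qs' = 11 + 2(P - 7)
= 2P - 3
New equilibrium quantity:
Q_new = 103/3
Tax revenue = tax * Q_new = 7 * 103/3 = 721/3

721/3


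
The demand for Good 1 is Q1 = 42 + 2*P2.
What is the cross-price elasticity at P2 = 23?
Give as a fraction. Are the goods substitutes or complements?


dQ1/dP2 = 2
At P2 = 23: Q1 = 42 + 2*23 = 88
Exy = (dQ1/dP2)(P2/Q1) = 2 * 23 / 88 = 23/44
Since Exy > 0, the goods are substitutes.

23/44 (substitutes)


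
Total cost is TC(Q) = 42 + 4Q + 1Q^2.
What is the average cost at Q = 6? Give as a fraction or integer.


TC(6) = 42 + 4*6 + 1*6^2
TC(6) = 42 + 24 + 36 = 102
AC = TC/Q = 102/6 = 17

17


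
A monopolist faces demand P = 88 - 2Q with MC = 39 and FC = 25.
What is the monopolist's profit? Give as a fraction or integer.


MR = MC: 88 - 4Q = 39
Q* = 49/4
P* = 88 - 2*49/4 = 127/2
Profit = (P* - MC)*Q* - FC
= (127/2 - 39)*49/4 - 25
= 49/2*49/4 - 25
= 2401/8 - 25 = 2201/8

2201/8


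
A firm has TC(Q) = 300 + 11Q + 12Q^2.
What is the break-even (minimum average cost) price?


AC(Q) = 300/Q + 11 + 12Q
To minimize: dAC/dQ = -300/Q^2 + 12 = 0
Q^2 = 300/12 = 25
Q* = 5
Min AC = 300/5 + 11 + 12*5
Min AC = 60 + 11 + 60 = 131

131


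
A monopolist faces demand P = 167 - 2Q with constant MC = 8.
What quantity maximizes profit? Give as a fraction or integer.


TR = P*Q = (167 - 2Q)Q = 167Q - 2Q^2
MR = dTR/dQ = 167 - 4Q
Set MR = MC:
167 - 4Q = 8
159 = 4Q
Q* = 159/4 = 159/4

159/4


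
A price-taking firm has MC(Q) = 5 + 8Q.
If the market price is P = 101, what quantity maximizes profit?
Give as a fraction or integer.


In perfect competition, profit is maximized where P = MC.
101 = 5 + 8Q
96 = 8Q
Q* = 96/8 = 12

12


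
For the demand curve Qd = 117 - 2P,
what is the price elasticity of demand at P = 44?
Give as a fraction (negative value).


dQ/dP = -2
At P = 44: Q = 117 - 2*44 = 29
E = (dQ/dP)(P/Q) = (-2)(44/29) = -88/29

-88/29


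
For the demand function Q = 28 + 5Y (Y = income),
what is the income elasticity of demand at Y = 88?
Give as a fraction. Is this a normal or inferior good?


dQ/dY = 5
At Y = 88: Q = 28 + 5*88 = 468
Ey = (dQ/dY)(Y/Q) = 5 * 88 / 468 = 110/117
Since Ey > 0, this is a normal good.

110/117 (normal good)


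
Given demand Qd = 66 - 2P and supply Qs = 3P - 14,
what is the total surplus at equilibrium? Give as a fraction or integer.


Find equilibrium: 66 - 2P = 3P - 14
66 + 14 = 5P
P* = 80/5 = 16
Q* = 3*16 - 14 = 34
Inverse demand: P = 33 - Q/2, so P_max = 33
Inverse supply: P = 14/3 + Q/3, so P_min = 14/3
CS = (1/2) * 34 * (33 - 16) = 289
PS = (1/2) * 34 * (16 - 14/3) = 578/3
TS = CS + PS = 289 + 578/3 = 1445/3

1445/3


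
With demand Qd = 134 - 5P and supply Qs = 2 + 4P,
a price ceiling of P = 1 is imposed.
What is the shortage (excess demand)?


At P = 1:
Qd = 134 - 5*1 = 129
Qs = 2 + 4*1 = 6
Shortage = Qd - Qs = 129 - 6 = 123

123


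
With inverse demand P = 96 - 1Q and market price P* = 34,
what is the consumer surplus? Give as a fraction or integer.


Maximum willingness to pay (at Q=0): P_max = 96
Quantity demanded at P* = 34:
Q* = (96 - 34)/1 = 62
CS = (1/2) * Q* * (P_max - P*)
CS = (1/2) * 62 * (96 - 34)
CS = (1/2) * 62 * 62 = 1922

1922


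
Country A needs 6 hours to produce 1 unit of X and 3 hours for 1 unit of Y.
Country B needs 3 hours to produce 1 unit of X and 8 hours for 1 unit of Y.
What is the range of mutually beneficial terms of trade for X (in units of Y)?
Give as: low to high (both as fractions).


Opportunity cost of X for Country A = hours_X / hours_Y = 6/3 = 2 units of Y
Opportunity cost of X for Country B = hours_X / hours_Y = 3/8 = 3/8 units of Y
Terms of trade must be between the two opportunity costs.
Range: 3/8 to 2

3/8 to 2


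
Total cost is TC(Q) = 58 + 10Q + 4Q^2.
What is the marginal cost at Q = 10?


MC = dTC/dQ = 10 + 2*4*Q
At Q = 10:
MC = 10 + 8*10
MC = 10 + 80 = 90

90


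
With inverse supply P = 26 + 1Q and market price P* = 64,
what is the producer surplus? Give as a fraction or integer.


Minimum supply price (at Q=0): P_min = 26
Quantity supplied at P* = 64:
Q* = (64 - 26)/1 = 38
PS = (1/2) * Q* * (P* - P_min)
PS = (1/2) * 38 * (64 - 26)
PS = (1/2) * 38 * 38 = 722

722


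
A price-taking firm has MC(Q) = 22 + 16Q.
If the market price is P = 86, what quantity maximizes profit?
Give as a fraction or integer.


In perfect competition, profit is maximized where P = MC.
86 = 22 + 16Q
64 = 16Q
Q* = 64/16 = 4

4


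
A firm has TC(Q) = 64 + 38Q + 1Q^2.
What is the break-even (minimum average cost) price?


AC(Q) = 64/Q + 38 + 1Q
To minimize: dAC/dQ = -64/Q^2 + 1 = 0
Q^2 = 64/1 = 64
Q* = 8
Min AC = 64/8 + 38 + 1*8
Min AC = 8 + 38 + 8 = 54

54


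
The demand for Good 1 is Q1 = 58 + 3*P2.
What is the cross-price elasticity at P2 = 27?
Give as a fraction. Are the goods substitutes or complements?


dQ1/dP2 = 3
At P2 = 27: Q1 = 58 + 3*27 = 139
Exy = (dQ1/dP2)(P2/Q1) = 3 * 27 / 139 = 81/139
Since Exy > 0, the goods are substitutes.

81/139 (substitutes)
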